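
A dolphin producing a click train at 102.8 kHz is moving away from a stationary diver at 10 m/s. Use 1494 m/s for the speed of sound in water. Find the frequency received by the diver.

With the source moving away from a stationary observer, f' = f · v/(v + v_s).
f' = 102.8 × 1494/(1494 + 10) = 102.8 × 1494/1504 ≈ 102.1 kHz.

102.1 kHz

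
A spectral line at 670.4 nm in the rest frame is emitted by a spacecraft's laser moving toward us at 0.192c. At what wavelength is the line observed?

552.0 nm

Relativistic Doppler for wavelength: λ' = λ₀ · √((1 − β)/(1 + β)).
λ' = 670.4 × √(0.8080/1.1920) = 670.4 × 0.82332 ≈ 552.0 nm.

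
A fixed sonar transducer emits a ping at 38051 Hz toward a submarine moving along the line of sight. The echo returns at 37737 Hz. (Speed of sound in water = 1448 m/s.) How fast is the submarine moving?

Double Doppler shift off a moving reflector: f₂ = f₀ · (v + u)/(v − u) (u > 0 toward emitter).
Rearranging, u = v · (f₂ − f₀)/(f₂ + f₀) = 1448 × -314/75788 ≈ -6.0 m/s.
So the submarine is moving at 6.0 m/s away from the emitter.

6.0 m/s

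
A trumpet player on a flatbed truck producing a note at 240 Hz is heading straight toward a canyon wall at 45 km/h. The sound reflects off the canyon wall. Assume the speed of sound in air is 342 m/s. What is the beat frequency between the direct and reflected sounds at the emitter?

45 km/h = 12.5 m/s.
The canyon wall receives the sound from a moving source: f₁ = f₀ · v/(v − v_e) = 240 × 342/329.5 ≈ 249.10 Hz.
On the return leg the trumpet player on a flatbed truck is a moving observer: f₂ = f₁ · (v + v_e)/v = 249.10 × 354.5/342 ≈ 258.21 Hz.
Beat against the emitted tone: |f₂ − f₀| = 2v_e·f₀/(v − v_e) = 2 × 12.5 × 240/329.5 ≈ 18.2 Hz.

18.2 Hz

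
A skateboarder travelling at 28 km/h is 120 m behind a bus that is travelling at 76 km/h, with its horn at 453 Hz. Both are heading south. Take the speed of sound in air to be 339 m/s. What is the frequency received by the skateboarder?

436 Hz

76 km/h = 21.11 m/s; 28 km/h = 7.778 m/s.
The skateboarder is behind, so the bus is moving away from it while the skateboarder is moving toward the bus.
Both move, so f' = f · (v + v_o)/(v + v_s).
f' = 453 × (339 + 7.778)/(339 + 21.11) = 453 × 346.78/360.11 ≈ 436 Hz.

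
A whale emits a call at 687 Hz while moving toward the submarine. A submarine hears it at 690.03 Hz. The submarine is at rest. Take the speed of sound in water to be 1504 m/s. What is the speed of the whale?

f' = f · v/(v − v_s) ⇒ v_s = v · |1 − f/f'|.
v_s = 1504 × |1 − 687/690.03| = 1504 × 0.004391 ≈ 6.6 m/s.

6.6 m/s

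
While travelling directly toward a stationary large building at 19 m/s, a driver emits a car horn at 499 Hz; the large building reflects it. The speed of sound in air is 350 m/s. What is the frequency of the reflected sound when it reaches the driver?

556 Hz

The large building receives the sound from a moving source: f₁ = f₀ · v/(v − v_e) = 499 × 350/331 ≈ 528 Hz.
On the return leg the driver is a moving observer: f₂ = f₁ · (v + v_e)/v = 528 × 369/350 ≈ 556 Hz.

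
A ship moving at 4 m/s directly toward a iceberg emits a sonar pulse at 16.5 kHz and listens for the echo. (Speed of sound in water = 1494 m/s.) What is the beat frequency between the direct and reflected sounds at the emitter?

89 Hz

The iceberg receives the sound from a moving source: f₁ = f₀ · v/(v − v_e) = 16.5 × 1494/1490 ≈ 16.5443 kHz.
On the return leg the ship is a moving observer: f₂ = f₁ · (v + v_e)/v = 16.5443 × 1498/1494 ≈ 16.5886 kHz.
Equivalently f₂ = f₀ · (v + v_e)/(v − v_e).
Beat against the emitted tone (with f₀ = 16500 Hz): |f₂ − f₀| = 2v_e·f₀/(v − v_e) = 2 × 4 × 16500/1490 ≈ 89 Hz.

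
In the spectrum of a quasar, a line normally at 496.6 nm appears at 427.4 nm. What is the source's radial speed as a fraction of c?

λ'/λ₀ = 0.8607 < 1 (blueshift), so the source is approaching.
λ'/λ₀ = √((1 − β)/(1 + β)) for an approaching source ⇒ β = (1 − r²)/(1 + r²) with r = λ'/λ₀.
β = (1 − 0.7407)/(1 + 0.7407) ≈ 0.149.

0.149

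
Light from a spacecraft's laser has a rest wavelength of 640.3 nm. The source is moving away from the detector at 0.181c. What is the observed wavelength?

Relativistic Doppler for wavelength: λ' = λ₀ · √((1 + β)/(1 − β)).
λ' = 640.3 × √(1.1810/0.8190) = 640.3 × 1.20083 ≈ 768.9 nm.

768.9 nm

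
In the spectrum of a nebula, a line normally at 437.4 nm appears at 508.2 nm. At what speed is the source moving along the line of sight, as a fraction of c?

0.149

λ'/λ₀ = 1.1619 > 1 (redshift), so the source is receding.
λ'/λ₀ = √((1 + β)/(1 − β)) for a receding source ⇒ β = (r² − 1)/(r² + 1) with r = λ'/λ₀.
β = (1.3499 − 1)/(1.3499 + 1) ≈ 0.149.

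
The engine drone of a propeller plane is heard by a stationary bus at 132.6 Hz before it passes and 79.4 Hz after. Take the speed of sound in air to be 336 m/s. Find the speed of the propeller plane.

f₁/f₂ = (v + v_s)/(v − v_s), so v_s = v · (f₁ − f₂)/(f₁ + f₂).
v_s = 336 × (132.6 − 79.4)/(132.6 + 79.4) = 336 × 53.2/212.0 ≈ 84 m/s.

84 m/s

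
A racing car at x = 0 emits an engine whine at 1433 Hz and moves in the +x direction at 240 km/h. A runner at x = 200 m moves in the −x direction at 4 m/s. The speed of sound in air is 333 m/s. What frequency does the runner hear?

240 km/h = 66.67 m/s.
The observer lies on the +x side, so the source is heading toward the observer and the observer is heading toward the source.
With source approaching and observer approaching, f' = f · (v + v_o)/(v − v_s).
f' = 1433 × (333 + 4)/(333 − 66.67) = 1433 × 337/266.33 ≈ 1813 Hz.

1813 Hz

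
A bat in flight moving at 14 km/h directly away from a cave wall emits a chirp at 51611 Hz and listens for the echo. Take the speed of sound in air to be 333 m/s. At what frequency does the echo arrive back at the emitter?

14 km/h = 3.889 m/s.
The cave wall receives the sound from a moving source: f₁ = f₀ · v/(v + v_e) = 51611 × 333/336.89 ≈ 51015 Hz.
On the return leg the bat in flight is a moving observer: f₂ = f₁ · (v − v_e)/v = 51015 × 329.11/333 ≈ 50419 Hz.
Equivalently f₂ = f₀ · (v − v_e)/(v + v_e).

50419 Hz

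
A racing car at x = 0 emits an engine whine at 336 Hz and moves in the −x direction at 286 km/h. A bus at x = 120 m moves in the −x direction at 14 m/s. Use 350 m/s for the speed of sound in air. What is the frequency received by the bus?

285 Hz

286 km/h = 79.44 m/s.
The observer lies on the +x side, so the source is heading away from the observer and the observer is heading toward the source.
With source receding and observer approaching, f' = f · (v + v_o)/(v + v_s).
f' = 336 × (350 + 14)/(350 + 79.44) = 336 × 364/429.44 ≈ 285 Hz.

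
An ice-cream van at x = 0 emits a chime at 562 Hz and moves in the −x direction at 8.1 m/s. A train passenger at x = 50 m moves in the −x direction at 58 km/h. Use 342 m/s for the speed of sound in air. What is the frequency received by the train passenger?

58 km/h = 16.11 m/s.
The observer lies on the +x side, so the source is heading away from the observer and the observer is heading toward the source.
General Doppler shift: f' = f · (v + v_o)/(v + v_s).
f' = 562 × (342 + 16.11)/(342 + 8.1) = 562 × 358.11/350.1 ≈ 575 Hz.

575 Hz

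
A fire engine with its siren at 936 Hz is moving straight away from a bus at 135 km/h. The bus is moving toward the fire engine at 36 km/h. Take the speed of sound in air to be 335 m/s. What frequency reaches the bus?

867 Hz

135 km/h = 37.5 m/s; 36 km/h = 10 m/s.
Both move, so f' = f · (v + v_o)/(v + v_s).
f' = 936 × (335 + 10)/(335 + 37.5) = 936 × 345/372.5 ≈ 867 Hz.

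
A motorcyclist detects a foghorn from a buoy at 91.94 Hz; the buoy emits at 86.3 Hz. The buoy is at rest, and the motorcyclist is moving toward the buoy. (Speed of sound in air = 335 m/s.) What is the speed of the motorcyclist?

21.9 m/s

f' = f · (v + v_o)/v ⇒ v_o = v · |f'/f − 1|.
v_o = 335 × |91.94/86.3 − 1| = 335 × 0.06535 ≈ 21.9 m/s.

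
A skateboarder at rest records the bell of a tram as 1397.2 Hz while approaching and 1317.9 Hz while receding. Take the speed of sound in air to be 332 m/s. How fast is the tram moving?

9.7 m/s

f₁/f₂ = (v + v_s)/(v − v_s), so v_s = v · (f₁ − f₂)/(f₁ + f₂).
v_s = 332 × (1397.2 − 1317.9)/(1397.2 + 1317.9) = 332 × 79.3/2715.1 ≈ 9.7 m/s.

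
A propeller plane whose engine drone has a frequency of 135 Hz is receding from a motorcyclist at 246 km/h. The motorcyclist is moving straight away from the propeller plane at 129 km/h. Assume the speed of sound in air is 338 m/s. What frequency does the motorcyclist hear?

100 Hz

246 km/h = 68.33 m/s; 129 km/h = 35.83 m/s.
Both move, so f' = f · (v − v_o)/(v + v_s).
f' = 135 × (338 − 35.83)/(338 + 68.33) = 135 × 302.17/406.33 ≈ 100 Hz.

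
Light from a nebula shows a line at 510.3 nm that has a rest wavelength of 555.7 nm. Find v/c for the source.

λ'/λ₀ = 0.9183 < 1 (blueshift), so the source is approaching.
λ'/λ₀ = √((1 − β)/(1 + β)) for an approaching source ⇒ β = (1 − r²)/(1 + r²) with r = λ'/λ₀.
β = (1 − 0.8433)/(1 + 0.8433) ≈ 0.085.

0.085c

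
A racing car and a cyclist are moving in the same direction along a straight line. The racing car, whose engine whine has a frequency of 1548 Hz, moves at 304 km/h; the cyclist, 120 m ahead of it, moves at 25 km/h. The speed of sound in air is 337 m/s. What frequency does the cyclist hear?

2023 Hz

304 km/h = 84.44 m/s; 25 km/h = 6.944 m/s.
The cyclist is ahead, so the racing car is moving toward it while the cyclist is moving away from the racing car.
With source approaching and observer receding, f' = f · (v − v_o)/(v − v_s).
f' = 1548 × (337 − 6.944)/(337 − 84.44) = 1548 × 330.06/252.56 ≈ 2023 Hz.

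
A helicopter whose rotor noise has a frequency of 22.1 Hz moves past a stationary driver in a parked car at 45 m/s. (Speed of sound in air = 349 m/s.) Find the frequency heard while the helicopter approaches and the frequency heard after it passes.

Approaching: f₁ = f · v/(v − v_s) = 22.1 × 349/304 ≈ 25.4 Hz.
Receding: f₂ = f · v/(v + v_s) = 22.1 × 349/394 ≈ 19.6 Hz.

25.4 Hz approaching; 19.6 Hz receding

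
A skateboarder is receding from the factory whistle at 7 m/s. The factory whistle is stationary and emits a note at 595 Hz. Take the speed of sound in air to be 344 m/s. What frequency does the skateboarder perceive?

583 Hz

Only the observer moves, away from the source, so f' = f · (v − v_o)/v.
f' = 595 × (344 − 7)/344 = 595 × 337/344 ≈ 583 Hz.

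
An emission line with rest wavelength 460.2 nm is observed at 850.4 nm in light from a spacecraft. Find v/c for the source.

0.547c

λ'/λ₀ = 1.8479 > 1 (redshift), so the source is receding.
λ'/λ₀ = √((1 + β)/(1 − β)) for a receding source ⇒ β = (r² − 1)/(r² + 1) with r = λ'/λ₀.
β = (3.4147 − 1)/(3.4147 + 1) ≈ 0.547.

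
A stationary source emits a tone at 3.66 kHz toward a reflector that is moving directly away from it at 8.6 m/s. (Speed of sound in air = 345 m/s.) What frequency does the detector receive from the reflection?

The reflector first receives the wave as a moving observer: f₁ = f₀ · (v − u)/v = 3.66 × (345 − 8.6)/345 ≈ 3.57 kHz.
The reflection then acts as a moving source: f₂ = f₁ · v/(v + u) ≈ 3.48 kHz.
Equivalently f₂ = f₀ · (v − u)/(v + u).

3.48 kHz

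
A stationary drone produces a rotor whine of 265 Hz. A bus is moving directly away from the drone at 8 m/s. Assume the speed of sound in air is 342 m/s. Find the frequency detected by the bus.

Only the observer moves, away from the source, so f' = f · (v − v_o)/v.
f' = 265 × (342 − 8)/342 = 265 × 334/342 ≈ 259 Hz.

259 Hz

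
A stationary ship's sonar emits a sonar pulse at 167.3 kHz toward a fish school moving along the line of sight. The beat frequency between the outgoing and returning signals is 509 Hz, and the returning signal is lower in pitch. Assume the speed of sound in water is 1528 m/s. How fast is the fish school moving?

2.33 m/s

Double Doppler shift off a moving reflector: f₂ = f₀ · (v + u)/(v − u) (u > 0 toward emitter).
Returning signal is lower, so f₂ = f₀ − Δf = 167300 − 509 = 166791 Hz.
Rearranging, u = v · (f₂ − f₀)/(f₂ + f₀) = 1528 × -509/334091 ≈ -2.33 m/s.
So the fish school is moving at 2.33 m/s away from the emitter.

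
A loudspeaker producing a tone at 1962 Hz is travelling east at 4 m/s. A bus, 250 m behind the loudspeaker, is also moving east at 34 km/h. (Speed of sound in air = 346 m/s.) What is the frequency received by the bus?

34 km/h = 9.444 m/s.
The bus is behind, so the loudspeaker is moving away from it while the bus is moving toward the loudspeaker.
With source receding and observer approaching, f' = f · (v + v_o)/(v + v_s).
f' = 1962 × (346 + 9.444)/(346 + 4) = 1962 × 355.44/350 ≈ 1993 Hz.

1993 Hz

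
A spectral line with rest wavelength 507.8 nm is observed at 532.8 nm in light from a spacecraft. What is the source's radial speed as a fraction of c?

λ'/λ₀ = 1.0492 > 1 (redshift), so the source is receding.
λ'/λ₀ = √((1 + β)/(1 − β)) for a receding source ⇒ β = (r² − 1)/(r² + 1) with r = λ'/λ₀.
β = (1.1009 − 1)/(1.1009 + 1) ≈ 0.048.

0.048c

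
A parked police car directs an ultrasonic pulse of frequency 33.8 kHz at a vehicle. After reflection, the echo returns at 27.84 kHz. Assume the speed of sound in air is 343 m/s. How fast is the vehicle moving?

Double Doppler shift off a moving reflector: f₂ = f₀ · (v + u)/(v − u) (u > 0 toward emitter).
Rearranging, u = v · (f₂ − f₀)/(f₂ + f₀) = 343 × -5.96/61.64 ≈ -33 m/s.
So the vehicle is moving at 33 m/s away from the emitter.

33 m/s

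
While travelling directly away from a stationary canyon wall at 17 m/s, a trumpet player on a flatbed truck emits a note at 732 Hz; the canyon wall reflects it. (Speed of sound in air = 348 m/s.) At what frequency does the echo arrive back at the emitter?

664 Hz

The canyon wall receives the sound from a moving source: f₁ = f₀ · v/(v + v_e) = 732 × 348/365 ≈ 698 Hz.
On the return leg the trumpet player on a flatbed truck is a moving observer: f₂ = f₁ · (v − v_e)/v = 698 × 331/348 ≈ 664 Hz.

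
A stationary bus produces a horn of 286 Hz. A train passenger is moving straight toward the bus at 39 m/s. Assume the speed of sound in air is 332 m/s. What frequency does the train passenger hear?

320 Hz

Moving observer, stationary source: f' = f · (v + v_o)/v.
f' = 286 × (332 + 39)/332 = 286 × 371/332 ≈ 320 Hz.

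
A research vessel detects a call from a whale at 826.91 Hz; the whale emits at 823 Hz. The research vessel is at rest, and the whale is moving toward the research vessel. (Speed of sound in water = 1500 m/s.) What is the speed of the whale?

7.1 m/s

f' = f · v/(v − v_s) ⇒ v_s = v · |1 − f/f'|.
v_s = 1500 × |1 − 823/826.91| = 1500 × 0.004728 ≈ 7.1 m/s.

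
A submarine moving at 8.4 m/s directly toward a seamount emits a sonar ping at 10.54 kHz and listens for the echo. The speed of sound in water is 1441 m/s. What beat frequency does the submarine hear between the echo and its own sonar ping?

124 Hz

The seamount receives the sound from a moving source: f₁ = f₀ · v/(v − v_e) = 10.54 × 1441/1432.6 ≈ 10.6018 kHz.
On the return leg the submarine is a moving observer: f₂ = f₁ · (v + v_e)/v = 10.6018 × 1449.4/1441 ≈ 10.6636 kHz.
Equivalently f₂ = f₀ · (v + v_e)/(v − v_e).
Beat against the emitted tone (with f₀ = 10540 Hz): |f₂ − f₀| = 2v_e·f₀/(v − v_e) = 2 × 8.4 × 10540/1432.6 ≈ 124 Hz.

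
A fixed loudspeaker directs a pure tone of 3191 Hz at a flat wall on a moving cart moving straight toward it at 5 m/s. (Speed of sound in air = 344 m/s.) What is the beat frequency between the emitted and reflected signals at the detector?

94 Hz

At the flat wall on a moving cart (a moving observer), f₁ = f₀ · (v + u)/v = 3191 × 349/344 ≈ 3237.4 Hz.
On reflection it acts as a source moving toward the stationary detector: f₂ = f₁ · v/(v − u) = 3237.4 × 344/339 ≈ 3285.1 Hz.
Beat frequency: |f₂ − f₀| = 2u·f₀/(v − u) = 2 × 5 × 3191/339 ≈ 94 Hz.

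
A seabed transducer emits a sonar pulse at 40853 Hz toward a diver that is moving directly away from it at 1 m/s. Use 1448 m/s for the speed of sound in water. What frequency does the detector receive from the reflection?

The diver first receives the wave as a moving observer: f₁ = f₀ · (v − u)/v = 40853 × (1448 − 1)/1448 ≈ 40825 Hz.
On reflection it acts as a source moving away from the stationary detector: f₂ = f₁ · v/(v + u) = 40825 × 1448/1449 ≈ 40797 Hz.

40797 Hz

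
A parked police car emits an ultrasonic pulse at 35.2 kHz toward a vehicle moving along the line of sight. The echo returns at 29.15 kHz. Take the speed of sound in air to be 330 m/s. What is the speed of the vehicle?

31 m/s

Double Doppler shift off a moving reflector: f₂ = f₀ · (v + u)/(v − u) (u > 0 toward emitter).
Rearranging, u = v · (f₂ − f₀)/(f₂ + f₀) = 330 × -6.05/64.35 ≈ -31 m/s.
So the vehicle is moving at 31 m/s away from the emitter.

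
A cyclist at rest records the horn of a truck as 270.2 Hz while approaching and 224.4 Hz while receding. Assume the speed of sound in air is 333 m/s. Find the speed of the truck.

31 m/s

f₁/f₂ = (v + v_s)/(v − v_s), so v_s = v · (f₁ − f₂)/(f₁ + f₂).
v_s = 333 × (270.2 − 224.4)/(270.2 + 224.4) = 333 × 45.8/494.6 ≈ 31 m/s.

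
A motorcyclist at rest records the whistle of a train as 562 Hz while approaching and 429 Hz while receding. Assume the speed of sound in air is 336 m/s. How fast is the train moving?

45 m/s

f₁/f₂ = (v + v_s)/(v − v_s), so v_s = v · (f₁ − f₂)/(f₁ + f₂).
v_s = 336 × (562 − 429)/(562 + 429) = 336 × 133/991 ≈ 45 m/s.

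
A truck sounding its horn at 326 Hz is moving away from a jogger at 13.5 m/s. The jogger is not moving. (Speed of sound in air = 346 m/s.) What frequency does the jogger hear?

314 Hz

With the source moving away from a stationary observer, f' = f · v/(v + v_s).
f' = 326 × 346/(346 + 13.5) = 326 × 346/359.5 ≈ 314 Hz.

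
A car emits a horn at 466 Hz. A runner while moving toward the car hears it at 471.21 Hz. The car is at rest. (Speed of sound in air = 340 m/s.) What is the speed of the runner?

f' = f · (v + v_o)/v ⇒ v_o = v · |f'/f − 1|.
v_o = 340 × |471.21/466 − 1| = 340 × 0.01118 ≈ 3.8 m/s.

3.8 m/s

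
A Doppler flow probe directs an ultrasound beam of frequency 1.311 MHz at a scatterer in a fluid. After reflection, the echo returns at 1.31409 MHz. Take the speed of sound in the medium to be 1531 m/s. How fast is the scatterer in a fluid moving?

Double Doppler shift off a moving reflector: f₂ = f₀ · (v + u)/(v − u) (u > 0 toward emitter).
Rearranging, u = v · (f₂ − f₀)/(f₂ + f₀) = 1531 × 0.00309/2.62509 ≈ 1.80 m/s.
So the scatterer in a fluid is moving at 1.80 m/s toward the emitter.

1.80 m/s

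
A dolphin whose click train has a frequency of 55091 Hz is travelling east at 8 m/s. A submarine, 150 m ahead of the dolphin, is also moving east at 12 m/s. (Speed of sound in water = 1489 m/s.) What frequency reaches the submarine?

54942 Hz

The submarine is ahead, so the dolphin is moving toward it while the submarine is moving away from the dolphin.
With source approaching and observer receding, f' = f · (v − v_o)/(v − v_s).
f' = 55091 × (1489 − 12)/(1489 − 8) = 55091 × 1477/1481 ≈ 54942 Hz.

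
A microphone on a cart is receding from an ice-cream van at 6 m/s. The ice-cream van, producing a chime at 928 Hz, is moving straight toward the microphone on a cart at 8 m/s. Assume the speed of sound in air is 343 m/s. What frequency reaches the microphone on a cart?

934 Hz

With source approaching and observer receding, f' = f · (v − v_o)/(v − v_s).
f' = 928 × (343 − 6)/(343 − 8) = 928 × 337/335 ≈ 934 Hz.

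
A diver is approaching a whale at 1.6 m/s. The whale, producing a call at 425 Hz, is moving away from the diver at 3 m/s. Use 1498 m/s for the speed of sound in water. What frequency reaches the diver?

425 Hz

With source receding and observer approaching, f' = f · (v + v_o)/(v + v_s).
f' = 425 × (1498 + 1.6)/(1498 + 3) = 425 × 1499.6/1501 ≈ 425 Hz.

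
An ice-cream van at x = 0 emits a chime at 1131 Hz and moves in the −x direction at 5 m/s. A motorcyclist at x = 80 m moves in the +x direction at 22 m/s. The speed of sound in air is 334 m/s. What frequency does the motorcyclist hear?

1041 Hz

The observer lies on the +x side, so the source is heading away from the observer and the observer is heading away from the source.
Both move, so f' = f · (v − v_o)/(v + v_s).
f' = 1131 × (334 − 22)/(334 + 5) = 1131 × 312/339 ≈ 1041 Hz.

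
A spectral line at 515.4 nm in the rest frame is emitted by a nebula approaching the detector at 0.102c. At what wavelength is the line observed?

465.3 nm

Relativistic Doppler for wavelength: λ' = λ₀ · √((1 − β)/(1 + β)).
λ' = 515.4 × √(0.8980/1.1020) = 515.4 × 0.90271 ≈ 465.3 nm.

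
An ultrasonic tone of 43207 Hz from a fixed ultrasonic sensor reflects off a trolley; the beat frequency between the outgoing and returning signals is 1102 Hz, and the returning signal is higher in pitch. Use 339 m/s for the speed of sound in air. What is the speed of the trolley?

Double Doppler shift off a moving reflector: f₂ = f₀ · (v + u)/(v − u) (u > 0 toward emitter).
Returning signal is higher, so f₂ = f₀ + Δf = 43207 + 1102 = 44309 Hz.
Rearranging, u = v · (f₂ − f₀)/(f₂ + f₀) = 339 × 1102/87516 ≈ 4.3 m/s.
So the trolley is moving at 4.3 m/s toward the emitter.

4.3 m/s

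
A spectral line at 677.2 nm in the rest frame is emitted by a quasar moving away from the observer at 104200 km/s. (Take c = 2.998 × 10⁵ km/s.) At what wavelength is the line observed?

973.2 nm

β = v/c = 104200/299800 = 0.3476.
Relativistic Doppler for wavelength: λ' = λ₀ · √((1 + β)/(1 − β)).
λ' = 677.2 × √(1.3476/0.6524) = 677.2 × 1.43716 ≈ 973.2 nm.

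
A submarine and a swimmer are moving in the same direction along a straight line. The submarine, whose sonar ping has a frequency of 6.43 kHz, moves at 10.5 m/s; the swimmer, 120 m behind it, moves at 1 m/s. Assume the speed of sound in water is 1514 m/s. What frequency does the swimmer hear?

The swimmer is behind, so the submarine is moving away from it while the swimmer is moving toward the submarine.
Both move, so f' = f · (v + v_o)/(v + v_s).
f' = 6.43 × (1514 + 1)/(1514 + 10.5) = 6.43 × 1515/1524.5 ≈ 6.39 kHz.

6.39 kHz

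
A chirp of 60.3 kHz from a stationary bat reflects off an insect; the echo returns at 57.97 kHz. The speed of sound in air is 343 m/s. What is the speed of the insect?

Double Doppler shift off a moving reflector: f₂ = f₀ · (v + u)/(v − u) (u > 0 toward emitter).
Rearranging, u = v · (f₂ − f₀)/(f₂ + f₀) = 343 × -2.33/118.27 ≈ -6.8 m/s.
So the insect is moving at 6.8 m/s away from the emitter.

6.8 m/s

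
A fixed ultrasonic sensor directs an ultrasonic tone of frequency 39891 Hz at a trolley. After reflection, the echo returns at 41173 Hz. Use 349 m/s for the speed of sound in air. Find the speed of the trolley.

Double Doppler shift off a moving reflector: f₂ = f₀ · (v + u)/(v − u) (u > 0 toward emitter).
Rearranging, u = v · (f₂ − f₀)/(f₂ + f₀) = 349 × 1282/81064 ≈ 5.5 m/s.
So the trolley is moving at 5.5 m/s toward the emitter.

5.5 m/s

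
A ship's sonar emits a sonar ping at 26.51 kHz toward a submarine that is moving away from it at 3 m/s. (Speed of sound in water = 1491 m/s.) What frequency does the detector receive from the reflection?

26.4 kHz

At the submarine (a moving observer), f₁ = f₀ · (v − u)/v = 26.51 × 1488/1491 ≈ 26.5 kHz.
On reflection it acts as a source moving away from the stationary detector: f₂ = f₁ · v/(v + u) = 26.5 × 1491/1494 ≈ 26.4 kHz.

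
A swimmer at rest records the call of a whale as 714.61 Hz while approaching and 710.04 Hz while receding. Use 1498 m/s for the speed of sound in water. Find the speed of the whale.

f₁/f₂ = (v + v_s)/(v − v_s), so v_s = v · (f₁ − f₂)/(f₁ + f₂).
v_s = 1498 × (714.61 − 710.04)/(714.61 + 710.04) = 1498 × 4.57/1424.65 ≈ 4.8 m/s.

4.8 m/s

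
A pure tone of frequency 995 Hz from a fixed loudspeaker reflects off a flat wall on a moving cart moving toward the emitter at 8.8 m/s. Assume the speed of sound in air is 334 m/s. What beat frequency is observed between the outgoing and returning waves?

The flat wall on a moving cart first receives the wave as a moving observer: f₁ = f₀ · (v + u)/v = 995 × (334 + 8.8)/334 ≈ 1021.2 Hz.
On reflection it acts as a source moving toward the stationary detector: f₂ = f₁ · v/(v − u) = 1021.2 × 334/325.2 ≈ 1048.8 Hz.
Equivalently f₂ = f₀ · (v + u)/(v − u).
Beat frequency: |f₂ − f₀| = 2u·f₀/(v − u) = 2 × 8.8 × 995/325.2 ≈ 53.8 Hz.

53.8 Hz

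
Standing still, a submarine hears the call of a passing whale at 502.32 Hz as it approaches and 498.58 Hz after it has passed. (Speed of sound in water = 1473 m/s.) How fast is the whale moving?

5.5 m/s

f₁/f₂ = (v + v_s)/(v − v_s), so v_s = v · (f₁ − f₂)/(f₁ + f₂).
v_s = 1473 × (502.32 − 498.58)/(502.32 + 498.58) = 1473 × 3.74/1000.90 ≈ 5.5 m/s.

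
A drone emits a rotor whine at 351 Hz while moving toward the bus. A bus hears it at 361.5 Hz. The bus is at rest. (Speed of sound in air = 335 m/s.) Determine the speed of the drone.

f' = f · v/(v − v_s) ⇒ v_s = v · |1 − f/f'|.
v_s = 335 × |1 − 351/361.5| = 335 × 0.02905 ≈ 9.7 m/s.

9.7 m/s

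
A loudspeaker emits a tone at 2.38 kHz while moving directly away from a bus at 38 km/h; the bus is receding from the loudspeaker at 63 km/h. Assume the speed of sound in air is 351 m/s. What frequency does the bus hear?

2.20 kHz

38 km/h = 10.56 m/s; 63 km/h = 17.5 m/s.
With source receding and observer receding, f' = f · (v − v_o)/(v + v_s).
f' = 2.38 × (351 − 17.5)/(351 + 10.56) = 2.38 × 333.5/361.56 ≈ 2.20 kHz.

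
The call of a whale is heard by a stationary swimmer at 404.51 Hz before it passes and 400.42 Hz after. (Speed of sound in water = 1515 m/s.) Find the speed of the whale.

7.7 m/s

f₁/f₂ = (v + v_s)/(v − v_s), so v_s = v · (f₁ − f₂)/(f₁ + f₂).
v_s = 1515 × (404.51 − 400.42)/(404.51 + 400.42) = 1515 × 4.09/804.93 ≈ 7.7 m/s.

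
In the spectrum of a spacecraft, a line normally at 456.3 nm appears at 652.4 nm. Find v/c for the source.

0.343c

λ'/λ₀ = 1.4298 > 1 (redshift), so the source is receding.
λ'/λ₀ = √((1 + β)/(1 − β)) for a receding source ⇒ β = (r² − 1)/(r² + 1) with r = λ'/λ₀.
β = (2.0442 − 1)/(2.0442 + 1) ≈ 0.343.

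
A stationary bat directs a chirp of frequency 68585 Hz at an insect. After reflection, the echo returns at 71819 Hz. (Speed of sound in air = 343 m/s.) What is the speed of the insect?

7.9 m/s

Double Doppler shift off a moving reflector: f₂ = f₀ · (v + u)/(v − u) (u > 0 toward emitter).
Rearranging, u = v · (f₂ − f₀)/(f₂ + f₀) = 343 × 3234/140404 ≈ 7.9 m/s.
So the insect is moving at 7.9 m/s toward the emitter.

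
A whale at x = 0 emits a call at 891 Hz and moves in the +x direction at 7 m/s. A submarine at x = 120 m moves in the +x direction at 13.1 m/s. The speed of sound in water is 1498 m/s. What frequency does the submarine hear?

The observer lies on the +x side, so the source is heading toward the observer and the observer is heading away from the source.
With source approaching and observer receding, f' = f · (v − v_o)/(v − v_s).
f' = 891 × (1498 − 13.1)/(1498 − 7) = 891 × 1484.9/1491 ≈ 887 Hz.

887 Hz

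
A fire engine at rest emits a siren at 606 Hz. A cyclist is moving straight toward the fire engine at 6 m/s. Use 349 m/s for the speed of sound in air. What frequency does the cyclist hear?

616 Hz

Only the observer moves, toward the source, so f' = f · (v + v_o)/v.
f' = 606 × (349 + 6)/349 = 606 × 355/349 ≈ 616 Hz.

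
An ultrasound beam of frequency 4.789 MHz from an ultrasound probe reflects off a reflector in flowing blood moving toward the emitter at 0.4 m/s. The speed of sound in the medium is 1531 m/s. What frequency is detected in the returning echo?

4.792 MHz

At the reflector in flowing blood (a moving observer), f₁ = f₀ · (v + u)/v = 4.789 × 1531.4/1531 ≈ 4.790 MHz.
On reflection it acts as a source moving toward the stationary detector: f₂ = f₁ · v/(v − u) = 4.790 × 1531/1530.6 ≈ 4.792 MHz.
Equivalently f₂ = f₀ · (v + u)/(v − u).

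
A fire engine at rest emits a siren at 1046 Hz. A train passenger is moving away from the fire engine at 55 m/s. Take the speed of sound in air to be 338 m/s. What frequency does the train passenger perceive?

Only the observer moves, away from the source, so f' = f · (v − v_o)/v.
f' = 1046 × (338 − 55)/338 = 1046 × 283/338 ≈ 876 Hz.

876 Hz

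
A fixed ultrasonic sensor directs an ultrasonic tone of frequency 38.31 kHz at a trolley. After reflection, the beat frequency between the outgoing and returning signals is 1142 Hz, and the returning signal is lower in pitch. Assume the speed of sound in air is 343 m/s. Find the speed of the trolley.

5.2 m/s

Double Doppler shift off a moving reflector: f₂ = f₀ · (v + u)/(v − u) (u > 0 toward emitter).
Returning signal is lower, so f₂ = f₀ − Δf = 38310 − 1142 = 37168 Hz.
Rearranging, u = v · (f₂ − f₀)/(f₂ + f₀) = 343 × -1142/75478 ≈ -5.2 m/s.
So the trolley is moving at 5.2 m/s away from the emitter.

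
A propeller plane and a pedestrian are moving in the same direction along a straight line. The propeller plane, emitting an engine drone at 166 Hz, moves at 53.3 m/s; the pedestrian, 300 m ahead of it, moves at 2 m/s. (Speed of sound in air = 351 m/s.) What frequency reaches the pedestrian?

The pedestrian is ahead, so the propeller plane is moving toward it while the pedestrian is moving away from the propeller plane.
With source approaching and observer receding, f' = f · (v − v_o)/(v − v_s).
f' = 166 × (351 − 2)/(351 − 53.3) = 166 × 349/297.7 ≈ 195 Hz.

195 Hz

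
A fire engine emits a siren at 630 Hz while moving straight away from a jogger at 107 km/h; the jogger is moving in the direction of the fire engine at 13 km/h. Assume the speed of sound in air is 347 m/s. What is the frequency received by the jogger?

586 Hz

107 km/h = 29.72 m/s; 13 km/h = 3.611 m/s.
Both move, so f' = f · (v + v_o)/(v + v_s).
f' = 630 × (347 + 3.611)/(347 + 29.72) = 630 × 350.61/376.72 ≈ 586 Hz.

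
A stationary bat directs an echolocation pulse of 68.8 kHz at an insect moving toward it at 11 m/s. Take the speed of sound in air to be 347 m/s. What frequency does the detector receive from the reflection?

73.3 kHz

The insect first receives the wave as a moving observer: f₁ = f₀ · (v + u)/v = 68.8 × (347 + 11)/347 ≈ 71.0 kHz.
The reflection then acts as a moving source: f₂ = f₁ · v/(v − u) ≈ 73.3 kHz.
Equivalently f₂ = f₀ · (v + u)/(v − u).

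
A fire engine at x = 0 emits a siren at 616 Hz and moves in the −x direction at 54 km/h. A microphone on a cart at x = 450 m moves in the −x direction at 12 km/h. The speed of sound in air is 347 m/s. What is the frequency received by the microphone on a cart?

54 km/h = 15 m/s; 12 km/h = 3.333 m/s.
The observer lies on the +x side, so the source is heading away from the observer and the observer is heading toward the source.
General Doppler shift: f' = f · (v + v_o)/(v + v_s).
f' = 616 × (347 + 3.333)/(347 + 15) = 616 × 350.33/362 ≈ 596 Hz.

596 Hz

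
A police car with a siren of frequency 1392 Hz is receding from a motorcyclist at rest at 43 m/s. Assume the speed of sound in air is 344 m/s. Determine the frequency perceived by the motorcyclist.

1237 Hz

With the source moving away from a stationary observer, f' = f · v/(v + v_s).
f' = 1392 × 344/(344 + 43) = 1392 × 344/387 ≈ 1237 Hz.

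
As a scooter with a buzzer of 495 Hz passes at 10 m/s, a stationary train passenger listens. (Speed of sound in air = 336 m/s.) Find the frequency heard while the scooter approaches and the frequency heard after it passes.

510 Hz approaching; 481 Hz receding

Approaching: f₁ = f · v/(v − v_s) = 495 × 336/326 ≈ 510 Hz.
Receding: f₂ = f · v/(v + v_s) = 495 × 336/346 ≈ 481 Hz.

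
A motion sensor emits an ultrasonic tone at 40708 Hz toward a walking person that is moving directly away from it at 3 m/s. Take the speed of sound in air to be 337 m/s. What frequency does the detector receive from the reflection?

At the walking person (a moving observer), f₁ = f₀ · (v − u)/v = 40708 × 334/337 ≈ 40346 Hz.
On reflection it acts as a source moving away from the stationary detector: f₂ = f₁ · v/(v + u) = 40346 × 337/340 ≈ 39990 Hz.

39990 Hz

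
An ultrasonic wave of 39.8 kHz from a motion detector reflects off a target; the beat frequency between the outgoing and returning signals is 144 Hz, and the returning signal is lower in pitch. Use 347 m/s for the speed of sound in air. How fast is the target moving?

0.63 m/s

Double Doppler shift off a moving reflector: f₂ = f₀ · (v + u)/(v − u) (u > 0 toward emitter).
Returning signal is lower, so f₂ = f₀ − Δf = 39800 − 144 = 39656 Hz.
Rearranging, u = v · (f₂ − f₀)/(f₂ + f₀) = 347 × -144/79456 ≈ -0.63 m/s.
So the target is moving at 0.63 m/s away from the emitter.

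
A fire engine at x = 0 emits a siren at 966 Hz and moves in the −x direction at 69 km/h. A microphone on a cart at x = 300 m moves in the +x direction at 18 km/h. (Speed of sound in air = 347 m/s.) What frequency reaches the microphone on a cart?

902 Hz

69 km/h = 19.17 m/s; 18 km/h = 5 m/s.
The observer lies on the +x side, so the source is heading away from the observer and the observer is heading away from the source.
General Doppler shift: f' = f · (v − v_o)/(v + v_s).
f' = 966 × (347 − 5)/(347 + 19.17) = 966 × 342/366.17 ≈ 902 Hz.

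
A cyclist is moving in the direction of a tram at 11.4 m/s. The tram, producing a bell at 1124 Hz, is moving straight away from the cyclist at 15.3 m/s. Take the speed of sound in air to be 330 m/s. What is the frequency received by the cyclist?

Both move, so f' = f · (v + v_o)/(v + v_s).
f' = 1124 × (330 + 11.4)/(330 + 15.3) = 1124 × 341.4/345.3 ≈ 1111 Hz.

1111 Hz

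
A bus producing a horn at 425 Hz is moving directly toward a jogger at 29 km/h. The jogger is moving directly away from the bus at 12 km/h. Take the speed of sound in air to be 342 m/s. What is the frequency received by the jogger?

29 km/h = 8.056 m/s; 12 km/h = 3.333 m/s.
General Doppler shift: f' = f · (v − v_o)/(v − v_s).
f' = 425 × (342 − 3.333)/(342 − 8.056) = 425 × 338.67/333.94 ≈ 431 Hz.

431 Hz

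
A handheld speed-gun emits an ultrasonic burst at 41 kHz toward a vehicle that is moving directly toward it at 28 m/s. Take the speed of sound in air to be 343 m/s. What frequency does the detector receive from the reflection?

48.3 kHz

At the vehicle (a moving observer), f₁ = f₀ · (v + u)/v = 41 × 371/343 ≈ 44.3 kHz.
On reflection it acts as a source moving toward the stationary detector: f₂ = f₁ · v/(v − u) = 44.3 × 343/315 ≈ 48.3 kHz.
Equivalently f₂ = f₀ · (v + u)/(v − u).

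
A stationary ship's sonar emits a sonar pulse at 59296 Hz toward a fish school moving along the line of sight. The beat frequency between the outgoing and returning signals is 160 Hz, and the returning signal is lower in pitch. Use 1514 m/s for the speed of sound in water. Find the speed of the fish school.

2.05 m/s

Double Doppler shift off a moving reflector: f₂ = f₀ · (v + u)/(v − u) (u > 0 toward emitter).
Returning signal is lower, so f₂ = f₀ − Δf = 59296 − 160 = 59136 Hz.
Rearranging, u = v · (f₂ − f₀)/(f₂ + f₀) = 1514 × -160/118432 ≈ -2.05 m/s.
So the fish school is moving at 2.05 m/s away from the emitter.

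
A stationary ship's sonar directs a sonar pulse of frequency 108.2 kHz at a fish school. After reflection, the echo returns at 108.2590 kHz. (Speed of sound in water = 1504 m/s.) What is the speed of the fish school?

Double Doppler shift off a moving reflector: f₂ = f₀ · (v + u)/(v − u) (u > 0 toward emitter).
Rearranging, u = v · (f₂ − f₀)/(f₂ + f₀) = 1504 × 0.0590/216.4590 ≈ 0.41 m/s.
So the fish school is moving at 0.41 m/s toward the emitter.

0.41 m/s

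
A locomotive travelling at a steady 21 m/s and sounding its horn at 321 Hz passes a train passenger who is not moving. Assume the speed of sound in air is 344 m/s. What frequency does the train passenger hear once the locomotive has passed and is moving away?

Receding: f₂ = f · v/(v + v_s) = 321 × 344/365 ≈ 303 Hz.

303 Hz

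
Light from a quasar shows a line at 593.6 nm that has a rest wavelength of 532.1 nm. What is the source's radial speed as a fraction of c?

0.109

λ'/λ₀ = 1.1156 > 1 (redshift), so the source is receding.
λ'/λ₀ = √((1 + β)/(1 − β)) for a receding source ⇒ β = (r² − 1)/(r² + 1) with r = λ'/λ₀.
β = (1.2445 − 1)/(1.2445 + 1) ≈ 0.109.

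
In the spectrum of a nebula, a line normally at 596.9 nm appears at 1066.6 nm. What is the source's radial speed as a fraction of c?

0.523c

λ'/λ₀ = 1.7869 > 1 (redshift), so the source is receding.
λ'/λ₀ = √((1 + β)/(1 − β)) for a receding source ⇒ β = (r² − 1)/(r² + 1) with r = λ'/λ₀.
β = (3.1930 − 1)/(3.1930 + 1) ≈ 0.523.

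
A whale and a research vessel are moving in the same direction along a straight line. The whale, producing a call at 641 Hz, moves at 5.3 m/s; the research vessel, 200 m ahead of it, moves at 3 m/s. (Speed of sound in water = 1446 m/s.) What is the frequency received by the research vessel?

642 Hz

The research vessel is ahead, so the whale is moving toward it while the research vessel is moving away from the whale.
General Doppler shift: f' = f · (v − v_o)/(v − v_s).
f' = 641 × (1446 − 3)/(1446 − 5.3) = 641 × 1443/1440.7 ≈ 642 Hz.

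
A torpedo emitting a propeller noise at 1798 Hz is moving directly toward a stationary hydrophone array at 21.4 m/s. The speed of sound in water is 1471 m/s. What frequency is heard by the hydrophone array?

Only the source moves, toward the listener, so f' = f · v/(v − v_s).
f' = 1798 × 1471/(1471 − 21.4) = 1798 × 1471/1450 ≈ 1825 Hz.

1825 Hz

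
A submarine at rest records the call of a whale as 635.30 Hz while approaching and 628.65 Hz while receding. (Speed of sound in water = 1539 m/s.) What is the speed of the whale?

f₁/f₂ = (v + v_s)/(v − v_s), so v_s = v · (f₁ − f₂)/(f₁ + f₂).
v_s = 1539 × (635.30 − 628.65)/(635.30 + 628.65) = 1539 × 6.65/1263.95 ≈ 8.1 m/s.

8.1 m/s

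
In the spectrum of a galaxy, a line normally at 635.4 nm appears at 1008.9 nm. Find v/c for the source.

0.432c

λ'/λ₀ = 1.5878 > 1 (redshift), so the source is receding.
λ'/λ₀ = √((1 + β)/(1 − β)) for a receding source ⇒ β = (r² − 1)/(r² + 1) with r = λ'/λ₀.
β = (2.5212 − 1)/(2.5212 + 1) ≈ 0.432.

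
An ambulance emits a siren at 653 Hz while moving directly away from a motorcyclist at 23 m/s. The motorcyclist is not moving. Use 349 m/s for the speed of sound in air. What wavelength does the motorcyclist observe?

Only the source moves, away from the listener, so f' = f · v/(v + v_s).
f' = 653 × 349/(349 + 23) ≈ 613 Hz.
λ' = v/f' = 349/612.626 ≈ 57.0 cm.

57.0 cm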